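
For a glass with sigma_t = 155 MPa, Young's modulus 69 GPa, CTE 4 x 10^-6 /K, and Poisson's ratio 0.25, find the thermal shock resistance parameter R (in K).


Thermal shock resistance: R = sigma * (1 - nu) / (E * alpha)
  Numerator = 155 * (1 - 0.25) = 116.25
  Denominator = 69 * 1000 * (4 x 10^-6) = 0.276
  R = 116.25 / 0.276 = 421.2 K

421.2 K


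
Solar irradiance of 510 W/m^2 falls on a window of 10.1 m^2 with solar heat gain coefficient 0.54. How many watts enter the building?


Solar heat gain: Q = Area * SHGC * Irradiance
  Q = 10.1 * 0.54 * 510 = 2781.5 W

2781.5 W


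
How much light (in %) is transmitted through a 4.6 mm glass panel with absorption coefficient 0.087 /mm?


Beer-Lambert law: T = exp(-alpha * thickness)
  exponent = -0.087 * 4.6 = -0.4002
  T = exp(-0.4002) = 0.6702
  Percentage = 0.6702 * 100 = 67.02%

67.02%


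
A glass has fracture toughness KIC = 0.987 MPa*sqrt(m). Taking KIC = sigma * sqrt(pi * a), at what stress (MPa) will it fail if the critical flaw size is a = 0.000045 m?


Rearrange KIC = sigma * sqrt(pi * a):
  sigma = KIC / sqrt(pi * a)
  sqrt(pi * 0.000045) = 0.01189
  sigma = 0.987 / 0.01189 = 83.01 MPa

83.01 MPa


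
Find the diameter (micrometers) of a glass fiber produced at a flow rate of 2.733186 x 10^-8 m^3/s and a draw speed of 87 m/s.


Cross-sectional area from continuity:
  A = Q / v = 2.733186 x 10^-8 / 87 = 3.141593 x 10^-10 m^2
Diameter from circular cross-section:
  d = sqrt(4A / pi) * 10^6 (m -> um)
  d = sqrt(4 * 3.141593 x 10^-10 / pi) * 10^6 = 20.0 um

20.0 um


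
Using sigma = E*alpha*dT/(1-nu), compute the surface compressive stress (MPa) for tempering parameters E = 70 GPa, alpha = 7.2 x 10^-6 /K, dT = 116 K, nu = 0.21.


Tempering stress: sigma = E * alpha * dT / (1 - nu)
  E (MPa) = 70 * 1000 = 70000
  Numerator = 70000 * (7.2 x 10^-6) * 116 = 58.464
  Denominator = 1 - 0.21 = 0.79
  sigma = 58.464 / 0.79 = 74.0 MPa

74.0 MPa


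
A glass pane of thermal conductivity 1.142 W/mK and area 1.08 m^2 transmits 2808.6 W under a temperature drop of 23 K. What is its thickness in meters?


Fourier's law: t = k * A * dT / Q
  t = 1.142 * 1.08 * 23 / 2808.6
  t = 28.36728 / 2808.6 = 0.0101 m

0.0101 m


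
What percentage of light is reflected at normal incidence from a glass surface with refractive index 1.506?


Fresnel reflectance at normal incidence:
  R = ((n - 1)/(n + 1))^2
  (n - 1)/(n + 1) = (1.506 - 1)/(1.506 + 1) = 0.201915
  R = 0.201915^2 = 0.0407697
  R(%) = 0.0407697 * 100 = 4.077%

4.077%


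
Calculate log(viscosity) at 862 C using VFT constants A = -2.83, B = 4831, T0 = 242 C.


VFT equation: log(eta) = A + B / (T - T0)
  T - T0 = 862 - 242 = 620
  B / (T - T0) = 4831 / 620 = 7.792
  log(eta) = -2.83 + 7.792 = 4.962

4.962


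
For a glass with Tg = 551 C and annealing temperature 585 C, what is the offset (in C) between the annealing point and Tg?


Offset = T_anneal - Tg:
  offset = 585 - 551 = 34 C

34 C


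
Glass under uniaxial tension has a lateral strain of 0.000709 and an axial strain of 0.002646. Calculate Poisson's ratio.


Poisson's ratio: nu = lateral strain / axial strain
  nu = 0.000709 / 0.002646 = 0.268

0.268


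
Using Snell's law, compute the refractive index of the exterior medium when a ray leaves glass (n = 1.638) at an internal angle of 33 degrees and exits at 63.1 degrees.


Apply Snell's law: n1 * sin(theta1) = n2 * sin(theta2)
  n2 = n1 * sin(theta1) / sin(theta2)
  sin(33) = 0.544639
  sin(63.1) = 0.891798
  n2 = 1.638 * 0.544639 / 0.891798 = 1.0004

1.0004


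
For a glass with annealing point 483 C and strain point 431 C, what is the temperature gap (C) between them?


Gap = T_anneal - T_strain:
  gap = 483 - 431 = 52 C

52 C


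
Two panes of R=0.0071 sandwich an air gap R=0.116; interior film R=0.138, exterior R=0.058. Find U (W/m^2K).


Total thermal resistance (series):
  R_total = R_in + R_glass + R_air + R_glass + R_out
  R_total = 0.138 + 0.0071 + 0.116 + 0.0071 + 0.058 = 0.3262 m^2K/W
U-value = 1 / R_total = 1 / 0.3262 = 3.066 W/m^2K

3.066 W/m^2K


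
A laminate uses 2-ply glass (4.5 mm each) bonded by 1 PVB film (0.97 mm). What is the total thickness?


Total thickness = glass contribution + PVB contribution
  Glass: 2 * 4.5 = 9.0 mm
  PVB: 1 * 0.97 = 0.97 mm
  Total = 9.0 + 0.97 = 9.97 mm

9.97 mm


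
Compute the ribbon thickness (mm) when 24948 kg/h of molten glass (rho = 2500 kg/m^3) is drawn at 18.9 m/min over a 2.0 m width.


Ribbon cross-section from mass balance:
  Volume rate = throughput / density = 24948 / 2500 = 9.9792 m^3/h
  thickness = volume rate / (speed * 60 * width), i.e.
  thickness = throughput / (60 * speed * width * density) * 1000
  thickness = 24948 / (60 * 18.9 * 2.0 * 2500) * 1000 = 4.4 mm

4.4 mm


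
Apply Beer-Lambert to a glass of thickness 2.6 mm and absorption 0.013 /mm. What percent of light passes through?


Beer-Lambert law: T = exp(-alpha * thickness)
  exponent = -0.013 * 2.6 = -0.0338
  T = exp(-0.0338) = 0.9668
  Percentage = 0.9668 * 100 = 96.68%

96.68%


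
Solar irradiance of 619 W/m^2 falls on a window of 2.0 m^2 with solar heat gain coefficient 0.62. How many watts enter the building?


Solar heat gain: Q = Area * SHGC * Irradiance
  Q = 2.0 * 0.62 * 619 = 767.6 W

767.6 W


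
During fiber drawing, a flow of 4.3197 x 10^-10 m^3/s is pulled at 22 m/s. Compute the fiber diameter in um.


Cross-sectional area from continuity:
  A = Q / v = 4.3197 x 10^-10 / 22 = 1.9635 x 10^-11 m^2
Diameter from circular cross-section:
  d = sqrt(4A / pi) * 10^6 (m -> um)
  d = sqrt(4 * 1.9635 x 10^-11 / pi) * 10^6 = 5.0 um

5.0 um


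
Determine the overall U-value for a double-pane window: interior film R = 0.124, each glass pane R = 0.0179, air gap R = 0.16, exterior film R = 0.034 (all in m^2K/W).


Total thermal resistance (series):
  R_total = R_in + R_glass + R_air + R_glass + R_out
  R_total = 0.124 + 0.0179 + 0.16 + 0.0179 + 0.034 = 0.3538 m^2K/W
U-value = 1 / R_total = 1 / 0.3538 = 2.826 W/m^2K

2.826 W/m^2K


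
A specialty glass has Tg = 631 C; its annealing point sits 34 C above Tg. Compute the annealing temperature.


The annealing temperature is Tg plus the offset:
  T_anneal = 631 + 34 = 665 C

665 C


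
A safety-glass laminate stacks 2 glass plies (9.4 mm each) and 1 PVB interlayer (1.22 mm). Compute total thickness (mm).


Total thickness = glass contribution + PVB contribution
  Glass: 2 * 9.4 = 18.8 mm
  PVB: 1 * 1.22 = 1.22 mm
  Total = 18.8 + 1.22 = 20.02 mm

20.02 mm


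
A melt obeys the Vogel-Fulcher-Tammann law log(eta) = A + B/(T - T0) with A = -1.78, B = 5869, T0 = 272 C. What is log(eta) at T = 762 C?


VFT equation: log(eta) = A + B / (T - T0)
  T - T0 = 762 - 272 = 490
  B / (T - T0) = 5869 / 490 = 11.978
  log(eta) = -1.78 + 11.978 = 10.198

10.198


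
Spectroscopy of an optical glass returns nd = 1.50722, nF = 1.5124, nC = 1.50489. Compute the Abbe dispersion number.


Abbe number formula: Vd = (nd - 1) / (nF - nC)
  nd - 1 = 1.50722 - 1 = 0.50722
  nF - nC = 1.5124 - 1.50489 = 0.00751
  Vd = 0.50722 / 0.00751 = 67.54

67.54


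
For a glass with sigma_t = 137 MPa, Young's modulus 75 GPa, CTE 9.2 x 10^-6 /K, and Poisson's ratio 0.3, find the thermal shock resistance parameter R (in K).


Thermal shock resistance: R = sigma * (1 - nu) / (E * alpha)
  Numerator = 137 * (1 - 0.3) = 95.9
  Denominator = 75 * 1000 * (9.2 x 10^-6) = 0.69
  R = 95.9 / 0.69 = 139.0 K

139.0 K


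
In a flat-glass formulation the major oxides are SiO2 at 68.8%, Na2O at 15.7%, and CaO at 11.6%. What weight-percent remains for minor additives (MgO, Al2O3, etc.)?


Sum the three major oxides:
  SiO2 + Na2O + CaO = 68.8 + 15.7 + 11.6 = 96.1%
Subtract from 100%:
  Others = 100 - 96.1 = 3.9%

3.9%


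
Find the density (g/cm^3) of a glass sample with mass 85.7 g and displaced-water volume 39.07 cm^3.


Use the definition of density:
  rho = mass / volume
  rho = 85.7 / 39.07 = 2.193 g/cm^3

2.193 g/cm^3


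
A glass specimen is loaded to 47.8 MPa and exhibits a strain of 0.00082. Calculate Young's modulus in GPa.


Young's modulus: E = stress / strain
  E = 47.8 MPa / 0.00082 = 58292.68 MPa
Convert to GPa: 58292.68 / 1000 = 58.29 GPa

58.29 GPa


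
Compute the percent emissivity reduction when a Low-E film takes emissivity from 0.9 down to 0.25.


Percentage reduction = (1 - coated/uncoated) * 100
  Ratio = 0.25 / 0.9 = 0.2778
  Reduction = (1 - 0.2778) * 100 = 72.2%

72.2%


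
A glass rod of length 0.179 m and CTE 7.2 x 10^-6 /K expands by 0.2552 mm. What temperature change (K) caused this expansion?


Rearrange dL = alpha * L0 * dT for dT:
  dT = dL / (alpha * L0)
  dL (m) = 0.2552 / 1000 = 0.0002552
  dT = 0.0002552 / ((7.2 x 10^-6) * 0.179) = 198.0 K

198.0 K


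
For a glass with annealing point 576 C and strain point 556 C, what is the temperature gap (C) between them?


Gap = T_anneal - T_strain:
  gap = 576 - 556 = 20 C

20 C


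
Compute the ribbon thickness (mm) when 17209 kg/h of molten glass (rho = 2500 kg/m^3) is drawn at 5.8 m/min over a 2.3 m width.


Ribbon cross-section from mass balance:
  Volume rate = throughput / density = 17209 / 2500 = 6.8836 m^3/h
  thickness = volume rate / (speed * 60 * width), i.e.
  thickness = throughput / (60 * speed * width * density) * 1000
  thickness = 17209 / (60 * 5.8 * 2.3 * 2500) * 1000 = 8.6 mm

8.6 mm


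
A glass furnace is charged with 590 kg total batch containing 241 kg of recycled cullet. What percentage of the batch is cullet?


Cullet ratio = (cullet mass / total batch mass) * 100
  Ratio = 241 / 590 * 100 = 40.85%

40.85%


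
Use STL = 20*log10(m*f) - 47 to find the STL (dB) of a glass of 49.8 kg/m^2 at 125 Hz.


Mass law: STL = 20 * log10(m * f) - 47
  m * f = 49.8 * 125 = 6225
  log10(6225) = 3.79414
  STL = 20 * 3.79414 - 47 = 75.8828 - 47 = 28.9 dB

28.9 dB


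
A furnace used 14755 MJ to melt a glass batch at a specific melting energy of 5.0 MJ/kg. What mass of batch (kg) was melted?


Rearrange E = m * s for m:
  m = E / s
  m = 14755 / 5.0 = 2951.0 kg

2951.0 kg


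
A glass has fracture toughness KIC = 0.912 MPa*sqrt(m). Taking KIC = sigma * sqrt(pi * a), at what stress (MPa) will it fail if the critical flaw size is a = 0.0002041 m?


Rearrange KIC = sigma * sqrt(pi * a):
  sigma = KIC / sqrt(pi * a)
  sqrt(pi * 0.0002041) = 0.025322
  sigma = 0.912 / 0.025322 = 36.02 MPa

36.02 MPa


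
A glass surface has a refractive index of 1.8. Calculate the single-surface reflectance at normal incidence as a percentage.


Fresnel reflectance at normal incidence:
  R = ((n - 1)/(n + 1))^2
  (n - 1)/(n + 1) = (1.8 - 1)/(1.8 + 1) = 0.285714
  R = 0.285714^2 = 0.0816325
  R(%) = 0.0816325 * 100 = 8.163%

8.163%


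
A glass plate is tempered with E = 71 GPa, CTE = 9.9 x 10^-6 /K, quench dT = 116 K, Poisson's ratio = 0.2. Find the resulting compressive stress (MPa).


Tempering stress: sigma = E * alpha * dT / (1 - nu)
  E (MPa) = 71 * 1000 = 71000
  Numerator = 71000 * (9.9 x 10^-6) * 116 = 81.5364
  Denominator = 1 - 0.2 = 0.8
  sigma = 81.5364 / 0.8 = 101.9 MPa

101.9 MPa


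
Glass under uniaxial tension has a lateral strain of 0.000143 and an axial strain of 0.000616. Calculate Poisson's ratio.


Poisson's ratio: nu = lateral strain / axial strain
  nu = 0.000143 / 0.000616 = 0.2321

0.2321


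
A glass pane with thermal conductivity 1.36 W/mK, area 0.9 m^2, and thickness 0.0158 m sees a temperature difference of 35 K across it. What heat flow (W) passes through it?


Fourier's law: Q = k * A * dT / t
  Q = 1.36 * 0.9 * 35 / 0.0158
  Q = 42.84 / 0.0158 = 2711.4 W

2711.4 W


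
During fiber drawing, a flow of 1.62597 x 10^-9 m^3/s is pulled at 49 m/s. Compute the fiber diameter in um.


Cross-sectional area from continuity:
  A = Q / v = 1.62597 x 10^-9 / 49 = 3.318306 x 10^-11 m^2
Diameter from circular cross-section:
  d = sqrt(4A / pi) * 10^6 (m -> um)
  d = sqrt(4 * 3.318306 x 10^-11 / pi) * 10^6 = 6.5 um

6.5 um


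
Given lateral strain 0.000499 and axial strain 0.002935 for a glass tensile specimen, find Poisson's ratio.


Poisson's ratio: nu = lateral strain / axial strain
  nu = 0.000499 / 0.002935 = 0.17

0.17


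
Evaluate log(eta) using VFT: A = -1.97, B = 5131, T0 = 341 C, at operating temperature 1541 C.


VFT equation: log(eta) = A + B / (T - T0)
  T - T0 = 1541 - 341 = 1200
  B / (T - T0) = 5131 / 1200 = 4.276
  log(eta) = -1.97 + 4.276 = 2.306

2.306


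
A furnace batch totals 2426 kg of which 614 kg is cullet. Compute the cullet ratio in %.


Cullet ratio = (cullet mass / total batch mass) * 100
  Ratio = 614 / 2426 * 100 = 25.31%

25.31%


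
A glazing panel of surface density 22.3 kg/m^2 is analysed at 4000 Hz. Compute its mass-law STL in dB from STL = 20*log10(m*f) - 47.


Mass law: STL = 20 * log10(m * f) - 47
  m * f = 22.3 * 4000 = 89200
  log10(89200) = 4.95036
  STL = 20 * 4.95036 - 47 = 99.0072 - 47 = 52.0 dB

52.0 dB


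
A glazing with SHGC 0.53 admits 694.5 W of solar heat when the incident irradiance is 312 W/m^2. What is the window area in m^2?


Rearrange Q = Area * SHGC * Irradiance:
  Area = Q / (SHGC * Irradiance)
  Area = 694.5 / (0.53 * 312) = 4.2 m^2

4.2 m^2


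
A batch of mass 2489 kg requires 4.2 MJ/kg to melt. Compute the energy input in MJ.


Total energy = mass * specific energy
  E = 2489 * 4.2 = 10453.8 MJ

10453.8 MJ


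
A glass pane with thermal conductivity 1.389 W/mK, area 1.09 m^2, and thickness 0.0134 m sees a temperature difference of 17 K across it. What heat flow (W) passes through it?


Fourier's law: Q = k * A * dT / t
  Q = 1.389 * 1.09 * 17 / 0.0134
  Q = 25.73817 / 0.0134 = 1920.8 W

1920.8 W


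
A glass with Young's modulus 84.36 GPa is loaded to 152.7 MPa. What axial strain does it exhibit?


Rearrange E = sigma / epsilon:
  epsilon = sigma / E
  E (MPa) = 84.36 * 1000 = 84360
  epsilon = 152.7 / 84360 = 0.00181

0.00181


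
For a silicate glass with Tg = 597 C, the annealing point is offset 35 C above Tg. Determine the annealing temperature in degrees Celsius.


The annealing temperature is Tg plus the offset:
  T_anneal = 597 + 35 = 632 C

632 C


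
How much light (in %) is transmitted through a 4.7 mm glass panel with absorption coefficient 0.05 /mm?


Beer-Lambert law: T = exp(-alpha * thickness)
  exponent = -0.05 * 4.7 = -0.235
  T = exp(-0.235) = 0.7906
  Percentage = 0.7906 * 100 = 79.06%

79.06%


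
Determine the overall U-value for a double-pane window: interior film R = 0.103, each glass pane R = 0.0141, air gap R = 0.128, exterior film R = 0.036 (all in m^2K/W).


Total thermal resistance (series):
  R_total = R_in + R_glass + R_air + R_glass + R_out
  R_total = 0.103 + 0.0141 + 0.128 + 0.0141 + 0.036 = 0.2952 m^2K/W
U-value = 1 / R_total = 1 / 0.2952 = 3.388 W/m^2K

3.388 W/m^2K


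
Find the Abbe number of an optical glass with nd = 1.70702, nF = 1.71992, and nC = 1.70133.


Abbe number formula: Vd = (nd - 1) / (nF - nC)
  nd - 1 = 1.70702 - 1 = 0.70702
  nF - nC = 1.71992 - 1.70133 = 0.01859
  Vd = 0.70702 / 0.01859 = 38.03

38.03


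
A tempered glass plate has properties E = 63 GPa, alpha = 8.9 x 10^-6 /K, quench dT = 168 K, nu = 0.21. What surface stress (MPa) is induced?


Tempering stress: sigma = E * alpha * dT / (1 - nu)
  E (MPa) = 63 * 1000 = 63000
  Numerator = 63000 * (8.9 x 10^-6) * 168 = 94.1976
  Denominator = 1 - 0.21 = 0.79
  sigma = 94.1976 / 0.79 = 119.2 MPa

119.2 MPa


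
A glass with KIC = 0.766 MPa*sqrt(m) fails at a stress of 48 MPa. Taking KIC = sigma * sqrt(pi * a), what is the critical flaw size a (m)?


Rearrange KIC = sigma * sqrt(pi * a):
  sqrt(pi * a) = KIC / sigma
  sqrt(pi * a) = 0.766 / 48 = 0.015958
  a = (KIC / sigma)^2 / pi
  a = 0.015958^2 / pi = 0.0000811 m

0.0000811 m


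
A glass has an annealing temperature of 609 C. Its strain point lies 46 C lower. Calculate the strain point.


Strain point = annealing point - difference:
  T_strain = 609 - 46 = 563 C

563 C


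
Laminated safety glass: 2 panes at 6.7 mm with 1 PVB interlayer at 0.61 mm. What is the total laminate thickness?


Total thickness = glass contribution + PVB contribution
  Glass: 2 * 6.7 = 13.4 mm
  PVB: 1 * 0.61 = 0.61 mm
  Total = 13.4 + 0.61 = 14.01 mm

14.01 mm


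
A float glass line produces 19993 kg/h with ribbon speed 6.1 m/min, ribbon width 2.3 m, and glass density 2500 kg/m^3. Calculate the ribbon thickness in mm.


Ribbon cross-section from mass balance:
  Volume rate = throughput / density = 19993 / 2500 = 7.9972 m^3/h
  thickness = volume rate / (speed * 60 * width), i.e.
  thickness = throughput / (60 * speed * width * density) * 1000
  thickness = 19993 / (60 * 6.1 * 2.3 * 2500) * 1000 = 9.5 mm

9.5 mm


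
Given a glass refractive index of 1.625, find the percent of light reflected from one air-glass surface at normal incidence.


Fresnel reflectance at normal incidence:
  R = ((n - 1)/(n + 1))^2
  (n - 1)/(n + 1) = (1.625 - 1)/(1.625 + 1) = 0.238095
  R = 0.238095^2 = 0.0566892
  R(%) = 0.0566892 * 100 = 5.669%

5.669%


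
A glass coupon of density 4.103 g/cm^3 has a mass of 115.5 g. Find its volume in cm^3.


Rearrange rho = m / V:
  V = m / rho
  V = 115.5 / 4.103 = 28.15 cm^3

28.15 cm^3


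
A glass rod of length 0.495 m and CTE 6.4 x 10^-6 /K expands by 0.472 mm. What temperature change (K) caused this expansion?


Rearrange dL = alpha * L0 * dT for dT:
  dT = dL / (alpha * L0)
  dL (m) = 0.472 / 1000 = 0.000472
  dT = 0.000472 / ((6.4 x 10^-6) * 0.495) = 149.0 K

149.0 K


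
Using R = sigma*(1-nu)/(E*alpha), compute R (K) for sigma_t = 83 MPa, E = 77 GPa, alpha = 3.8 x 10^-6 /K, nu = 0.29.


Thermal shock resistance: R = sigma * (1 - nu) / (E * alpha)
  Numerator = 83 * (1 - 0.29) = 58.93
  Denominator = 77 * 1000 * (3.8 x 10^-6) = 0.2926
  R = 58.93 / 0.2926 = 201.4 K

201.4 K


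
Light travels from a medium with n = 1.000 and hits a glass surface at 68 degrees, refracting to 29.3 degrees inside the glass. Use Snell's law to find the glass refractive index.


Apply Snell's law: n1 * sin(theta1) = n2 * sin(theta2)
  n2 = n1 * sin(theta1) / sin(theta2)
  sin(68) = 0.927184
  sin(29.3) = 0.489382
  n2 = 1.000 * 0.927184 / 0.489382 = 1.8946

1.8946


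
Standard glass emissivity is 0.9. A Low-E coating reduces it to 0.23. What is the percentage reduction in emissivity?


Percentage reduction = (1 - coated/uncoated) * 100
  Ratio = 0.23 / 0.9 = 0.2556
  Reduction = (1 - 0.2556) * 100 = 74.4%

74.4%


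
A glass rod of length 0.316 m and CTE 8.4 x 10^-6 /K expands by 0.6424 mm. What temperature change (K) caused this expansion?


Rearrange dL = alpha * L0 * dT for dT:
  dT = dL / (alpha * L0)
  dL (m) = 0.6424 / 1000 = 0.0006424
  dT = 0.0006424 / ((8.4 x 10^-6) * 0.316) = 242.0 K

242.0 K


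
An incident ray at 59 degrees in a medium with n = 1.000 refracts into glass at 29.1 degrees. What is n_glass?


Apply Snell's law: n1 * sin(theta1) = n2 * sin(theta2)
  n2 = n1 * sin(theta1) / sin(theta2)
  sin(59) = 0.857167
  sin(29.1) = 0.486335
  n2 = 1.000 * 0.857167 / 0.486335 = 1.7625

1.7625


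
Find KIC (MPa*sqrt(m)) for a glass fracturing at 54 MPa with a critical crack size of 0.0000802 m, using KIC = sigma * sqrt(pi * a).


Fracture toughness: KIC = sigma * sqrt(pi * a)
  pi * a = pi * 0.0000802 = 0.000251956
  sqrt(pi * a) = 0.015873
  KIC = 54 * 0.015873 = 0.857 MPa*sqrt(m)

0.857 MPa*sqrt(m)


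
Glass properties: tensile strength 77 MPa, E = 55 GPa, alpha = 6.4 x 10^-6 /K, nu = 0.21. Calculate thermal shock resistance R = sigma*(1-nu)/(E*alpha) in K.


Thermal shock resistance: R = sigma * (1 - nu) / (E * alpha)
  Numerator = 77 * (1 - 0.21) = 60.83
  Denominator = 55 * 1000 * (6.4 x 10^-6) = 0.352
  R = 60.83 / 0.352 = 172.8 K

172.8 K


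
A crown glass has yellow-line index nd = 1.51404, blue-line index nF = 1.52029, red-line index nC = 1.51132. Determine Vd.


Abbe number formula: Vd = (nd - 1) / (nF - nC)
  nd - 1 = 1.51404 - 1 = 0.51404
  nF - nC = 1.52029 - 1.51132 = 0.00897
  Vd = 0.51404 / 0.00897 = 57.31

57.31


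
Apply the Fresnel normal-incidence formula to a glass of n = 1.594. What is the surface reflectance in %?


Fresnel reflectance at normal incidence:
  R = ((n - 1)/(n + 1))^2
  (n - 1)/(n + 1) = (1.594 - 1)/(1.594 + 1) = 0.22899
  R = 0.22899^2 = 0.0524364
  R(%) = 0.0524364 * 100 = 5.244%

5.244%


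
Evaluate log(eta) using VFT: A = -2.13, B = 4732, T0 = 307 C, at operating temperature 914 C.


VFT equation: log(eta) = A + B / (T - T0)
  T - T0 = 914 - 307 = 607
  B / (T - T0) = 4732 / 607 = 7.796
  log(eta) = -2.13 + 7.796 = 5.666

5.666


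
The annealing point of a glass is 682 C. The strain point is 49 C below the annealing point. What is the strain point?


Strain point = annealing point - difference:
  T_strain = 682 - 49 = 633 C

633 C


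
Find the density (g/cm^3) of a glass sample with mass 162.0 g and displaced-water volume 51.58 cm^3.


Use the definition of density:
  rho = mass / volume
  rho = 162.0 / 51.58 = 3.141 g/cm^3

3.141 g/cm^3


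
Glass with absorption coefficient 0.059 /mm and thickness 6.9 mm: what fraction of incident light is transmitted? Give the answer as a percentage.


Beer-Lambert law: T = exp(-alpha * thickness)
  exponent = -0.059 * 6.9 = -0.4071
  T = exp(-0.4071) = 0.6656
  Percentage = 0.6656 * 100 = 66.56%

66.56%


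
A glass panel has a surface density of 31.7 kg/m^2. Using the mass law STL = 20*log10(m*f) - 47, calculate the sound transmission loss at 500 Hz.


Mass law: STL = 20 * log10(m * f) - 47
  m * f = 31.7 * 500 = 15850
  log10(15850) = 4.20003
  STL = 20 * 4.20003 - 47 = 84.0006 - 47 = 37.0 dB

37.0 dB


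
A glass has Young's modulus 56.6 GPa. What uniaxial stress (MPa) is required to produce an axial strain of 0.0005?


Rearrange E = sigma / epsilon:
  sigma = E * epsilon
  E (MPa) = 56.6 * 1000 = 56600
  sigma = 56600 * 0.0005 = 28.3 MPa

28.3 MPa


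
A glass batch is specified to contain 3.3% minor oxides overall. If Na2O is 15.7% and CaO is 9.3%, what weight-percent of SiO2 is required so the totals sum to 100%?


Known pieces sum to 100%:
  SiO2 = 100 - (others + Na2O + CaO)
  SiO2 = 100 - (3.3 + 15.7 + 9.3) = 71.7%

71.7%


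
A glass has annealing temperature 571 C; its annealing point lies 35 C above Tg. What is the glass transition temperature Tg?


Rearrange T_anneal = Tg + offset for Tg:
  Tg = T_anneal - offset = 571 - 35 = 536 C

536 C


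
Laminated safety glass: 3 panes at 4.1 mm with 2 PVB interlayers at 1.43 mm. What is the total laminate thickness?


Total thickness = glass contribution + PVB contribution
  Glass: 3 * 4.1 = 12.3 mm
  PVB: 2 * 1.43 = 2.86 mm
  Total = 12.3 + 2.86 = 15.16 mm

15.16 mm


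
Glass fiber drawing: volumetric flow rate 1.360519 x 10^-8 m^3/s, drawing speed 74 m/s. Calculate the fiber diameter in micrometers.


Cross-sectional area from continuity:
  A = Q / v = 1.360519 x 10^-8 / 74 = 1.838539 x 10^-10 m^2
Diameter from circular cross-section:
  d = sqrt(4A / pi) * 10^6 (m -> um)
  d = sqrt(4 * 1.838539 x 10^-10 / pi) * 10^6 = 15.3 um

15.3 um


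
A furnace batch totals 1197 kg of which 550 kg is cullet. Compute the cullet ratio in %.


Cullet ratio = (cullet mass / total batch mass) * 100
  Ratio = 550 / 1197 * 100 = 45.95%

45.95%


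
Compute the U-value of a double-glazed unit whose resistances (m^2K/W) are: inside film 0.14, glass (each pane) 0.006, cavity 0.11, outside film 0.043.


Total thermal resistance (series):
  R_total = R_in + R_glass + R_air + R_glass + R_out
  R_total = 0.14 + 0.006 + 0.11 + 0.006 + 0.043 = 0.305 m^2K/W
U-value = 1 / R_total = 1 / 0.305 = 3.279 W/m^2K

3.279 W/m^2K


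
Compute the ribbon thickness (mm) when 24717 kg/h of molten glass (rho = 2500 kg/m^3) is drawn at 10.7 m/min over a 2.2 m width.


Ribbon cross-section from mass balance:
  Volume rate = throughput / density = 24717 / 2500 = 9.8868 m^3/h
  thickness = volume rate / (speed * 60 * width), i.e.
  thickness = throughput / (60 * speed * width * density) * 1000
  thickness = 24717 / (60 * 10.7 * 2.2 * 2500) * 1000 = 7.0 mm

7.0 mm


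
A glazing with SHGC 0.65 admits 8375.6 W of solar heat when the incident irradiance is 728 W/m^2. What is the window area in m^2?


Rearrange Q = Area * SHGC * Irradiance:
  Area = Q / (SHGC * Irradiance)
  Area = 8375.6 / (0.65 * 728) = 17.7 m^2

17.7 m^2


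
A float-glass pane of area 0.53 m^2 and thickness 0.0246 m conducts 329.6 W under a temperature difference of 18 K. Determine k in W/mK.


Fourier's law rearranged: k = Q * t / (A * dT)
  Numerator = 329.6 * 0.0246 = 8.10816
  Denominator = 0.53 * 18 = 9.54
  k = 8.10816 / 9.54 = 0.85 W/mK

0.85 W/mK


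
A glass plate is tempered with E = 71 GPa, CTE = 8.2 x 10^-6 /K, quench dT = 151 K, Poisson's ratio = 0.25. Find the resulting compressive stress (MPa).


Tempering stress: sigma = E * alpha * dT / (1 - nu)
  E (MPa) = 71 * 1000 = 71000
  Numerator = 71000 * (8.2 x 10^-6) * 151 = 87.9122
  Denominator = 1 - 0.25 = 0.75
  sigma = 87.9122 / 0.75 = 117.2 MPa

117.2 MPa


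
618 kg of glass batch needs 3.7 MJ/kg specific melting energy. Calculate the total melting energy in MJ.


Total energy = mass * specific energy
  E = 618 * 3.7 = 2286.6 MJ

2286.6 MJ


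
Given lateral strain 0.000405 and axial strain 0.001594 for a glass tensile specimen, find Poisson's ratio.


Poisson's ratio: nu = lateral strain / axial strain
  nu = 0.000405 / 0.001594 = 0.2541

0.2541


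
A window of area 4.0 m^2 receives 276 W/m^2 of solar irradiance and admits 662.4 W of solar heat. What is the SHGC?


Rearrange Q = Area * SHGC * Irradiance:
  SHGC = Q / (Area * Irradiance)
  SHGC = 662.4 / (4.0 * 276) = 0.6

0.6


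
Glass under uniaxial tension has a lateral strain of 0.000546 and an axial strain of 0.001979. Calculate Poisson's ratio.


Poisson's ratio: nu = lateral strain / axial strain
  nu = 0.000546 / 0.001979 = 0.2759

0.2759


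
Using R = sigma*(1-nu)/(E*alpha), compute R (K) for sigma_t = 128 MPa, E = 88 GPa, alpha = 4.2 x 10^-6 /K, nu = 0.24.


Thermal shock resistance: R = sigma * (1 - nu) / (E * alpha)
  Numerator = 128 * (1 - 0.24) = 97.28
  Denominator = 88 * 1000 * (4.2 x 10^-6) = 0.3696
  R = 97.28 / 0.3696 = 263.2 K

263.2 K


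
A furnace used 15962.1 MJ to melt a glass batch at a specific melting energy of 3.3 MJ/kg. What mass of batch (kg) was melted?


Rearrange E = m * s for m:
  m = E / s
  m = 15962.1 / 3.3 = 4837.0 kg

4837.0 kg


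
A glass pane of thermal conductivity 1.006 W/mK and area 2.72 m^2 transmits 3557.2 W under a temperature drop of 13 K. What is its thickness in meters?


Fourier's law: t = k * A * dT / Q
  t = 1.006 * 2.72 * 13 / 3557.2
  t = 35.57216 / 3557.2 = 0.01 m

0.01 m


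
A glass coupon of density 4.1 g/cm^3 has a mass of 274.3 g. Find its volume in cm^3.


Rearrange rho = m / V:
  V = m / rho
  V = 274.3 / 4.1 = 66.902 cm^3

66.902 cm^3


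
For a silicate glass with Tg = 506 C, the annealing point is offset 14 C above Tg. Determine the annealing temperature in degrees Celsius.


The annealing temperature is Tg plus the offset:
  T_anneal = 506 + 14 = 520 C

520 C


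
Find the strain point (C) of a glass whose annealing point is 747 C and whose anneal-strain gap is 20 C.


Strain point = annealing point - difference:
  T_strain = 747 - 20 = 727 C

727 C


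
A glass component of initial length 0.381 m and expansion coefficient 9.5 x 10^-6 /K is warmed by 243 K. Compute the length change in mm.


Thermal expansion formula: dL = alpha * L0 * dT
  dL = (9.5 x 10^-6) * 0.381 * 243 = 0.00087954 m
Convert to mm: 0.00087954 * 1000 = 0.8795 mm

0.8795 mm


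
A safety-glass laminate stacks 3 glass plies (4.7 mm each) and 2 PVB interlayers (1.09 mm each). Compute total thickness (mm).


Total thickness = glass contribution + PVB contribution
  Glass: 3 * 4.7 = 14.1 mm
  PVB: 2 * 1.09 = 2.18 mm
  Total = 14.1 + 2.18 = 16.28 mm

16.28 mm


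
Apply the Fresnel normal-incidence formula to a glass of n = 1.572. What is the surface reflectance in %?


Fresnel reflectance at normal incidence:
  R = ((n - 1)/(n + 1))^2
  (n - 1)/(n + 1) = (1.572 - 1)/(1.572 + 1) = 0.222395
  R = 0.222395^2 = 0.0494595
  R(%) = 0.0494595 * 100 = 4.946%

4.946%


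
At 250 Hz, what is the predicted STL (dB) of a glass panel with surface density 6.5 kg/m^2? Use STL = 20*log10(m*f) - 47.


Mass law: STL = 20 * log10(m * f) - 47
  m * f = 6.5 * 250 = 1625
  log10(1625) = 3.21085
  STL = 20 * 3.21085 - 47 = 64.217 - 47 = 17.2 dB

17.2 dB


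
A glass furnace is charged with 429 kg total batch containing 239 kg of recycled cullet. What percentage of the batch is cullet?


Cullet ratio = (cullet mass / total batch mass) * 100
  Ratio = 239 / 429 * 100 = 55.71%

55.71%


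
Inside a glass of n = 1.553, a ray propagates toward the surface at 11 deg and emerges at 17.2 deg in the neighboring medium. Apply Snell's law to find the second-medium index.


Apply Snell's law: n1 * sin(theta1) = n2 * sin(theta2)
  n2 = n1 * sin(theta1) / sin(theta2)
  sin(11) = 0.190809
  sin(17.2) = 0.295708
  n2 = 1.553 * 0.190809 / 0.295708 = 1.0021

1.0021


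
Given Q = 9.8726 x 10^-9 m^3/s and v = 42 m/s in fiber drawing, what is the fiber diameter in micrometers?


Cross-sectional area from continuity:
  A = Q / v = 9.8726 x 10^-9 / 42 = 2.350619 x 10^-10 m^2
Diameter from circular cross-section:
  d = sqrt(4A / pi) * 10^6 (m -> um)
  d = sqrt(4 * 2.350619 x 10^-10 / pi) * 10^6 = 17.3 um

17.3 um


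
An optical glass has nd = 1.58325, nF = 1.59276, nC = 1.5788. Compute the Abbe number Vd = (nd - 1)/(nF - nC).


Abbe number formula: Vd = (nd - 1) / (nF - nC)
  nd - 1 = 1.58325 - 1 = 0.58325
  nF - nC = 1.59276 - 1.5788 = 0.01396
  Vd = 0.58325 / 0.01396 = 41.78

41.78


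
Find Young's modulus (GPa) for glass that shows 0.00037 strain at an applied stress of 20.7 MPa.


Young's modulus: E = stress / strain
  E = 20.7 MPa / 0.00037 = 55945.95 MPa
Convert to GPa: 55945.95 / 1000 = 55.95 GPa

55.95 GPa


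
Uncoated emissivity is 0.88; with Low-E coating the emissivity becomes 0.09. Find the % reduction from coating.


Percentage reduction = (1 - coated/uncoated) * 100
  Ratio = 0.09 / 0.88 = 0.1023
  Reduction = (1 - 0.1023) * 100 = 89.8%

89.8%


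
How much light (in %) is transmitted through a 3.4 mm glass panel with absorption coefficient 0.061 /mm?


Beer-Lambert law: T = exp(-alpha * thickness)
  exponent = -0.061 * 3.4 = -0.2074
  T = exp(-0.2074) = 0.8127
  Percentage = 0.8127 * 100 = 81.27%

81.27%


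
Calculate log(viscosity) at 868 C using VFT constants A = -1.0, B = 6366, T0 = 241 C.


VFT equation: log(eta) = A + B / (T - T0)
  T - T0 = 868 - 241 = 627
  B / (T - T0) = 6366 / 627 = 10.153
  log(eta) = -1.0 + 10.153 = 9.153

9.153


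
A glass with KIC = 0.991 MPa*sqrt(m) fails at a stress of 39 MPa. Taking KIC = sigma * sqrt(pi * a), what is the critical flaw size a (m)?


Rearrange KIC = sigma * sqrt(pi * a):
  sqrt(pi * a) = KIC / sigma
  sqrt(pi * a) = 0.991 / 39 = 0.02541
  a = (KIC / sigma)^2 / pi
  a = 0.02541^2 / pi = 0.0002055 m

0.0002055 m


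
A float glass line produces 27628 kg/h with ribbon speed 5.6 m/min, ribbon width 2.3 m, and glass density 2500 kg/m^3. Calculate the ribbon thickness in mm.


Ribbon cross-section from mass balance:
  Volume rate = throughput / density = 27628 / 2500 = 11.0512 m^3/h
  thickness = volume rate / (speed * 60 * width), i.e.
  thickness = throughput / (60 * speed * width * density) * 1000
  thickness = 27628 / (60 * 5.6 * 2.3 * 2500) * 1000 = 14.3 mm

14.3 mm


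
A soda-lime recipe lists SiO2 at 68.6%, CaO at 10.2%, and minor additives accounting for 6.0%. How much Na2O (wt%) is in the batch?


Pieces sum to 100%:
  Na2O = 100 - (SiO2 + CaO + others)
  Na2O = 100 - (68.6 + 10.2 + 6.0) = 15.2%

15.2%


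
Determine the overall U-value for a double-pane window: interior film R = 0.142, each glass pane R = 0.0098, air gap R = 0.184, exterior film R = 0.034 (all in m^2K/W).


Total thermal resistance (series):
  R_total = R_in + R_glass + R_air + R_glass + R_out
  R_total = 0.142 + 0.0098 + 0.184 + 0.0098 + 0.034 = 0.3796 m^2K/W
U-value = 1 / R_total = 1 / 0.3796 = 2.634 W/m^2K

2.634 W/m^2K


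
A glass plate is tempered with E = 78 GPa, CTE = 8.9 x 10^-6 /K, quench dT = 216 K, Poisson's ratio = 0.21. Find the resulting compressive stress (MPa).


Tempering stress: sigma = E * alpha * dT / (1 - nu)
  E (MPa) = 78 * 1000 = 78000
  Numerator = 78000 * (8.9 x 10^-6) * 216 = 149.9472
  Denominator = 1 - 0.21 = 0.79
  sigma = 149.9472 / 0.79 = 189.8 MPa

189.8 MPa


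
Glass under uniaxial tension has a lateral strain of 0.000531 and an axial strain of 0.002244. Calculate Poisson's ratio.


Poisson's ratio: nu = lateral strain / axial strain
  nu = 0.000531 / 0.002244 = 0.2366

0.2366


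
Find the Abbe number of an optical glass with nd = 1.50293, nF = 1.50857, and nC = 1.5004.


Abbe number formula: Vd = (nd - 1) / (nF - nC)
  nd - 1 = 1.50293 - 1 = 0.50293
  nF - nC = 1.50857 - 1.5004 = 0.00817
  Vd = 0.50293 / 0.00817 = 61.56

61.56


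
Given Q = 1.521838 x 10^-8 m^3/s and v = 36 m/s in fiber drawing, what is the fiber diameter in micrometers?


Cross-sectional area from continuity:
  A = Q / v = 1.521838 x 10^-8 / 36 = 4.227328 x 10^-10 m^2
Diameter from circular cross-section:
  d = sqrt(4A / pi) * 10^6 (m -> um)
  d = sqrt(4 * 4.227328 x 10^-10 / pi) * 10^6 = 23.2 um

23.2 um


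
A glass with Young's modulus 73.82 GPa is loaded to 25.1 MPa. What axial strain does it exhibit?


Rearrange E = sigma / epsilon:
  epsilon = sigma / E
  E (MPa) = 73.82 * 1000 = 73820
  epsilon = 25.1 / 73820 = 0.00034

0.00034


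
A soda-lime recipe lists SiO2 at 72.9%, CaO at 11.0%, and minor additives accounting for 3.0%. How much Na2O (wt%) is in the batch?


Pieces sum to 100%:
  Na2O = 100 - (SiO2 + CaO + others)
  Na2O = 100 - (72.9 + 11.0 + 3.0) = 13.1%

13.1%


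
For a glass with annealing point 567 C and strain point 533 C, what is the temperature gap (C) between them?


Gap = T_anneal - T_strain:
  gap = 567 - 533 = 34 C

34 C


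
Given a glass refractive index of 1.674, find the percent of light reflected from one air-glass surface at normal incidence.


Fresnel reflectance at normal incidence:
  R = ((n - 1)/(n + 1))^2
  (n - 1)/(n + 1) = (1.674 - 1)/(1.674 + 1) = 0.252057
  R = 0.252057^2 = 0.0635327
  R(%) = 0.0635327 * 100 = 6.353%

6.353%


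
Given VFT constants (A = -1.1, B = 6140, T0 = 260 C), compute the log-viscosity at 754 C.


VFT equation: log(eta) = A + B / (T - T0)
  T - T0 = 754 - 260 = 494
  B / (T - T0) = 6140 / 494 = 12.429
  log(eta) = -1.1 + 12.429 = 11.329

11.329


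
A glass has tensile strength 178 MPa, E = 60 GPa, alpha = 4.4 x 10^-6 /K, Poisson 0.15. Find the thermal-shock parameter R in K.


Thermal shock resistance: R = sigma * (1 - nu) / (E * alpha)
  Numerator = 178 * (1 - 0.15) = 151.3
  Denominator = 60 * 1000 * (4.4 x 10^-6) = 0.264
  R = 151.3 / 0.264 = 573.1 K

573.1 K


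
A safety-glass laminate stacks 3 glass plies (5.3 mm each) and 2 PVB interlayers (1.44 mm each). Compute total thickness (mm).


Total thickness = glass contribution + PVB contribution
  Glass: 3 * 5.3 = 15.9 mm
  PVB: 2 * 1.44 = 2.88 mm
  Total = 15.9 + 2.88 = 18.78 mm

18.78 mm


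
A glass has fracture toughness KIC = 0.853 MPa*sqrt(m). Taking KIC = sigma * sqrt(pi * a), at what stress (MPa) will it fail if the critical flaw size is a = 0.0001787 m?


Rearrange KIC = sigma * sqrt(pi * a):
  sigma = KIC / sqrt(pi * a)
  sqrt(pi * 0.0001787) = 0.023694
  sigma = 0.853 / 0.023694 = 36.0 MPa

36.0 MPa


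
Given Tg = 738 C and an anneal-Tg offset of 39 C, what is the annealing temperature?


The annealing temperature is Tg plus the offset:
  T_anneal = 738 + 39 = 777 C

777 C


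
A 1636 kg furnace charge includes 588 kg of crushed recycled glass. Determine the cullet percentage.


Cullet ratio = (cullet mass / total batch mass) * 100
  Ratio = 588 / 1636 * 100 = 35.94%

35.94%


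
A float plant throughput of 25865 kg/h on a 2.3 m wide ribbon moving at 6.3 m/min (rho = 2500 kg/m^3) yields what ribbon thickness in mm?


Ribbon cross-section from mass balance:
  Volume rate = throughput / density = 25865 / 2500 = 10.346 m^3/h
  thickness = volume rate / (speed * 60 * width), i.e.
  thickness = throughput / (60 * speed * width * density) * 1000
  thickness = 25865 / (60 * 6.3 * 2.3 * 2500) * 1000 = 11.9 mm

11.9 mm


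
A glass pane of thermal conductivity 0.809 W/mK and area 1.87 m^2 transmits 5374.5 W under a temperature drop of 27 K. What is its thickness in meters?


Fourier's law: t = k * A * dT / Q
  t = 0.809 * 1.87 * 27 / 5374.5
  t = 40.84641 / 5374.5 = 0.0076 m

0.0076 m


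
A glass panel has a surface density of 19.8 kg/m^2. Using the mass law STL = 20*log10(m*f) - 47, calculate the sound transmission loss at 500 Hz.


Mass law: STL = 20 * log10(m * f) - 47
  m * f = 19.8 * 500 = 9900
  log10(9900) = 3.99564
  STL = 20 * 3.99564 - 47 = 79.9128 - 47 = 32.9 dB

32.9 dB


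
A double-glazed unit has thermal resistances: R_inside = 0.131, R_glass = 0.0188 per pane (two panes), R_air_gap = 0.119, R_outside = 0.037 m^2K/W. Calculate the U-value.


Total thermal resistance (series):
  R_total = R_in + R_glass + R_air + R_glass + R_out
  R_total = 0.131 + 0.0188 + 0.119 + 0.0188 + 0.037 = 0.3246 m^2K/W
U-value = 1 / R_total = 1 / 0.3246 = 3.081 W/m^2K

3.081 W/m^2K


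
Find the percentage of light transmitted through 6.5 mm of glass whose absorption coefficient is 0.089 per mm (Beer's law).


Beer-Lambert law: T = exp(-alpha * thickness)
  exponent = -0.089 * 6.5 = -0.5785
  T = exp(-0.5785) = 0.5607
  Percentage = 0.5607 * 100 = 56.07%

56.07%


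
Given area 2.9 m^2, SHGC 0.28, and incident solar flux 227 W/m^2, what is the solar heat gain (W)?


Solar heat gain: Q = Area * SHGC * Irradiance
  Q = 2.9 * 0.28 * 227 = 184.3 W

184.3 W


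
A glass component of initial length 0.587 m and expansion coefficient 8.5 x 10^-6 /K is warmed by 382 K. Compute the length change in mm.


Thermal expansion formula: dL = alpha * L0 * dT
  dL = (8.5 x 10^-6) * 0.587 * 382 = 0.00190599 m
Convert to mm: 0.00190599 * 1000 = 1.906 mm

1.906 mm


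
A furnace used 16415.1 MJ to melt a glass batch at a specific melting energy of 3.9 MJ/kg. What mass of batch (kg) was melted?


Rearrange E = m * s for m:
  m = E / s
  m = 16415.1 / 3.9 = 4209.0 kg

4209.0 kg


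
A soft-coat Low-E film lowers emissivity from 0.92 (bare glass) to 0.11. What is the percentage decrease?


Percentage reduction = (1 - coated/uncoated) * 100
  Ratio = 0.11 / 0.92 = 0.1196
  Reduction = (1 - 0.1196) * 100 = 88.0%

88.0%


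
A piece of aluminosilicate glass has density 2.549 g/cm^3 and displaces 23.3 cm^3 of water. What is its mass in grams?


Rearrange rho = m / V:
  m = rho * V
  m = 2.549 * 23.3 = 59.392 g

59.392 g


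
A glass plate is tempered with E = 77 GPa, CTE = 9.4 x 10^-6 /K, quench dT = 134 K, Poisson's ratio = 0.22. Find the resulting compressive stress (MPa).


Tempering stress: sigma = E * alpha * dT / (1 - nu)
  E (MPa) = 77 * 1000 = 77000
  Numerator = 77000 * (9.4 x 10^-6) * 134 = 96.9892
  Denominator = 1 - 0.22 = 0.78
  sigma = 96.9892 / 0.78 = 124.3 MPa

124.3 MPa


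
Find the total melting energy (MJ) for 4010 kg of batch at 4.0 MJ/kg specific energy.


Total energy = mass * specific energy
  E = 4010 * 4.0 = 16040 MJ

16040 MJ


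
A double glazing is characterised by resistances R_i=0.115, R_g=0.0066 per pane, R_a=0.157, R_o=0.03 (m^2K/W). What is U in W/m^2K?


Total thermal resistance (series):
  R_total = R_in + R_glass + R_air + R_glass + R_out
  R_total = 0.115 + 0.0066 + 0.157 + 0.0066 + 0.03 = 0.3152 m^2K/W
U-value = 1 / R_total = 1 / 0.3152 = 3.173 W/m^2K

3.173 W/m^2K
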